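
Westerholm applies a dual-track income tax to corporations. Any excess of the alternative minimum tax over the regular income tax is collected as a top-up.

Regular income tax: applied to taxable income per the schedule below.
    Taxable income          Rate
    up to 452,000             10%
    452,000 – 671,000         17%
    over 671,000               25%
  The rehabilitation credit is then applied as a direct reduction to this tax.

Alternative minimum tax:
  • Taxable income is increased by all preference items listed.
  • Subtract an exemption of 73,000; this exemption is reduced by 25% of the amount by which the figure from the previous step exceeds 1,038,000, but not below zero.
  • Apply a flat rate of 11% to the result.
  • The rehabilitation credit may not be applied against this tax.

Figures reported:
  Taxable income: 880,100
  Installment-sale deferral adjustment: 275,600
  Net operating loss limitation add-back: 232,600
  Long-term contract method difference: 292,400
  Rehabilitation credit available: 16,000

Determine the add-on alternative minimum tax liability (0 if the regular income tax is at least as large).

Regular income tax:
  452,000 × 10% = 45,200
  219,000 × 17% = 37,230
  209,100 × 25% = 52,275
  → 134,705
  Less rehabilitation credit 16,000 → 118,705

Alternative minimum tax:
  Adjusted income: 880,100 + 275,600 + 232,600 + 292,400 = 1,680,700
  Exemption: 25% × (1,680,700 − 1,038,000) = 160,675 ≥ 73,000, so the exemption is fully phased out
  Base: 1,680,700 − 0 = 1,680,700
  1,680,700 × 11% = 184,877

Excess of alternative minimum tax over regular income tax: 184,877 − 118,705 = 66,172.

66,172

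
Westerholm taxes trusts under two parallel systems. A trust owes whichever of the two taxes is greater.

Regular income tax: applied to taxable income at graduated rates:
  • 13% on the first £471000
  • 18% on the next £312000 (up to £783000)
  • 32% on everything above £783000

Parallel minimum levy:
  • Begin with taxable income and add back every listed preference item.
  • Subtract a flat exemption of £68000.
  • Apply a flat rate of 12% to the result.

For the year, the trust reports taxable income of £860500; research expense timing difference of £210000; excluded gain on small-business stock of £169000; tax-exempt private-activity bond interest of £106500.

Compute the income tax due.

£153360

Parallel minimum levy:
  Adjusted income: £860500 + £210000 + £169000 + £106500 = £1346000
  Less exemption £68000 → base £1278000
  £1278000 × 12% = £153360

Regular income tax:
  £471000 × 13% = £61230
  £312000 × 18% = £56160
  £77500 × 32% = £24800
  → £142190

£153360 > £142190, so the parallel minimum levy is the binding amount.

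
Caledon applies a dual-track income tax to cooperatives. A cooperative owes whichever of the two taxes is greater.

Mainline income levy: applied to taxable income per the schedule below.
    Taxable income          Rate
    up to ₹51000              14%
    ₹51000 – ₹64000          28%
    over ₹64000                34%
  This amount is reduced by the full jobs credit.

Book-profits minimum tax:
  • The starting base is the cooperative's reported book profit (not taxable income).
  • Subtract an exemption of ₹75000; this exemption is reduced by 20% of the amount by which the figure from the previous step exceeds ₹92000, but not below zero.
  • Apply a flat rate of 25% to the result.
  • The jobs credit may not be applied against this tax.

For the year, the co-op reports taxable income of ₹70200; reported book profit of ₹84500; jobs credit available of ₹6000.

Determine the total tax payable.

Book-profits minimum tax:
  Base (reported book profit): ₹84500
  Exemption: ₹84500 ≤ ₹92000, so full ₹75000 applies
  Base: ₹84500 − ₹75000 = ₹9500
  ₹9500 × 25% = ₹2375

Mainline income levy:
  ₹51000 × 14% = ₹7140
  ₹13000 × 28% = ₹3640
  ₹6200 × 34% = ₹2108
  → ₹12888
  Less jobs credit ₹6000 → ₹6888

₹6888 > ₹2375, so the mainline income levy governs.

₹6888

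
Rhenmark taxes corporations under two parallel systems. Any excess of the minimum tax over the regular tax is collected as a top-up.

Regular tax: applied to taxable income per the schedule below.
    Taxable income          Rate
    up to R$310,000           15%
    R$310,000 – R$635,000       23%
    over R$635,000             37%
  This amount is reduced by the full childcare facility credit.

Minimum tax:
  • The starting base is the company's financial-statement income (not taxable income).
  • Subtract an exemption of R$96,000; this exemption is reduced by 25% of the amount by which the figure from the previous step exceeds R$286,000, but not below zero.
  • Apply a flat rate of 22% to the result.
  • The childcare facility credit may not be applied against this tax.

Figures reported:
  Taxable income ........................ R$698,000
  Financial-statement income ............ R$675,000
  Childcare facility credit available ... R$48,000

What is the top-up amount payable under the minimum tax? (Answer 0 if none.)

R$51,940

Regular tax:
  R$310,000 × 15% = R$46,500
  R$325,000 × 23% = R$74,750
  R$63,000 × 37% = R$23,310
  → R$144,560
  Less childcare facility credit R$48,000 → R$96,560

Minimum tax:
  Base (financial-statement income): R$675,000
  Exemption: 25% × (R$675,000 − R$286,000) = R$97,250 ≥ R$96,000, so the exemption is fully phased out
  Base: R$675,000 − R$0 = R$675,000
  R$675,000 × 22% = R$148,500

Excess of minimum tax over regular tax: R$148,500 − R$96,560 = R$51,940.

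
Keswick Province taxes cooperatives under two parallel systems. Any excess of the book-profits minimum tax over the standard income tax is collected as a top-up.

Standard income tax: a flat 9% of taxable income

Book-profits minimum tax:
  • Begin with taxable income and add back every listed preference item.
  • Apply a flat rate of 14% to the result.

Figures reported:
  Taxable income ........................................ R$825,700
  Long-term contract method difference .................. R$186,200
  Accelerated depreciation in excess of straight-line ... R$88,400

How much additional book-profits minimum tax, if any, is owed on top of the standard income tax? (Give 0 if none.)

Standard income tax:
  R$825,700 × 9% = R$74,313

Book-profits minimum tax:
  Adjusted income: R$825,700 + R$186,200 + R$88,400 = R$1,100,300
  R$1,100,300 × 14% = R$154,042

Excess of book-profits minimum tax over standard income tax: R$154,042 − R$74,313 = R$79,729.

R$79,729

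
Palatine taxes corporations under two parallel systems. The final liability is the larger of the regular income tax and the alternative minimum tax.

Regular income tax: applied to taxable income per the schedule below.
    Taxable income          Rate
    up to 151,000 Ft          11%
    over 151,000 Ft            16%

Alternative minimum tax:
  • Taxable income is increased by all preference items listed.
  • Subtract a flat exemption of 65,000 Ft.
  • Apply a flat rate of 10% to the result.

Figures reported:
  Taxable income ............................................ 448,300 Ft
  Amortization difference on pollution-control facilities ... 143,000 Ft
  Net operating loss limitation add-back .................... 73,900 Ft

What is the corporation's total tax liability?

64,178 Ft

Alternative minimum tax:
  Adjusted income: 448,300 Ft + 143,000 Ft + 73,900 Ft = 665,200 Ft
  Less exemption 65,000 Ft → base 600,200 Ft
  600,200 Ft × 10% = 60,020 Ft

Regular income tax:
  151,000 Ft × 11% = 16,610 Ft
  297,300 Ft × 16% = 47,568 Ft
  → 64,178 Ft

64,178 Ft > 60,020 Ft, so the regular income tax governs.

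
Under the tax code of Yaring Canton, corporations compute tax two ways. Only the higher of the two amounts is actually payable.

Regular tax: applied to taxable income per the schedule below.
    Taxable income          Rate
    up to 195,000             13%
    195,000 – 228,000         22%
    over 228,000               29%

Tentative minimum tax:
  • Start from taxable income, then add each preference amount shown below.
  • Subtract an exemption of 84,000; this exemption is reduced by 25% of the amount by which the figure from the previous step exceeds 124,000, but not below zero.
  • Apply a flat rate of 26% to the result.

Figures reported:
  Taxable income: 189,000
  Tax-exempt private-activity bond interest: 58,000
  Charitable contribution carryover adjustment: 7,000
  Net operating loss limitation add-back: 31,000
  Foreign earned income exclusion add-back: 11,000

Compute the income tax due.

Regular tax:
  189,000 × 13% = 24,570

Tentative minimum tax:
  Adjusted income: 189,000 + 58,000 + 7,000 + 31,000 + 11,000 = 296,000
  Exemption: 84,000 − 25% × (296,000 − 124,000) = 84,000 − 43,000 = 41,000
  Base: 296,000 − 41,000 = 255,000
  255,000 × 26% = 66,300

66,300 > 24,570, so the tentative minimum tax is the binding amount.

66,300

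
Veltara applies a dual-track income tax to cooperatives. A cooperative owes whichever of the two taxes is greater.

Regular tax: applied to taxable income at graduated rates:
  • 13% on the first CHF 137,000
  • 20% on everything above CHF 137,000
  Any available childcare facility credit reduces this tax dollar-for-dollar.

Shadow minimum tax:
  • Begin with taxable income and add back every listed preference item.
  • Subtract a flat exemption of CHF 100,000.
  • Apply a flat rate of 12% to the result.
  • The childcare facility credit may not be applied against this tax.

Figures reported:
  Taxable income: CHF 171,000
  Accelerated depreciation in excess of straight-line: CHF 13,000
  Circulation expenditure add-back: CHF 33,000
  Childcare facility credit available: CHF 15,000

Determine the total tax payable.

CHF 14,040

Shadow minimum tax:
  Adjusted income: CHF 171,000 + CHF 13,000 + CHF 33,000 = CHF 217,000
  Less exemption CHF 100,000 → base CHF 117,000
  CHF 117,000 × 12% = CHF 14,040

Regular tax:
  CHF 137,000 × 13% = CHF 17,810
  CHF 34,000 × 20% = CHF 6,800
  → CHF 24,610
  Less childcare facility credit CHF 15,000 → CHF 9,610

CHF 14,040 > CHF 9,610, so the shadow minimum tax is the binding amount.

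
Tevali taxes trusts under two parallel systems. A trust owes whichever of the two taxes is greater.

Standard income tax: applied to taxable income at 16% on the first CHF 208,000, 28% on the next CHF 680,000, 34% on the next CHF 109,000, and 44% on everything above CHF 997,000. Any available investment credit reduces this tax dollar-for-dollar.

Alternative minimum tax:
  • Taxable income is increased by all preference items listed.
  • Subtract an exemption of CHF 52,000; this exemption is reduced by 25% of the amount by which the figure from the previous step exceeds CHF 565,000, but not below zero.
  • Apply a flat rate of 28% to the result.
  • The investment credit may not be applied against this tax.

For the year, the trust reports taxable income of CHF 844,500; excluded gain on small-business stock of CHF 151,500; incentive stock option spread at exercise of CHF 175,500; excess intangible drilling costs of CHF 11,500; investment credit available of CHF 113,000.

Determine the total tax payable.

CHF 331,240

Standard income tax:
  CHF 208,000 × 16% = CHF 33,280
  CHF 636,500 × 28% = CHF 178,220
  → CHF 211,500
  Less investment credit CHF 113,000 → CHF 98,500

Alternative minimum tax:
  Adjusted income: CHF 844,500 + CHF 151,500 + CHF 175,500 + CHF 11,500 = CHF 1,183,000
  Exemption: 25% × (CHF 1,183,000 − CHF 565,000) = CHF 154,500 ≥ CHF 52,000, so the exemption is fully phased out
  Base: CHF 1,183,000 − CHF 0 = CHF 1,183,000
  CHF 1,183,000 × 28% = CHF 331,240

CHF 331,240 > CHF 98,500, so the alternative minimum tax is the binding amount.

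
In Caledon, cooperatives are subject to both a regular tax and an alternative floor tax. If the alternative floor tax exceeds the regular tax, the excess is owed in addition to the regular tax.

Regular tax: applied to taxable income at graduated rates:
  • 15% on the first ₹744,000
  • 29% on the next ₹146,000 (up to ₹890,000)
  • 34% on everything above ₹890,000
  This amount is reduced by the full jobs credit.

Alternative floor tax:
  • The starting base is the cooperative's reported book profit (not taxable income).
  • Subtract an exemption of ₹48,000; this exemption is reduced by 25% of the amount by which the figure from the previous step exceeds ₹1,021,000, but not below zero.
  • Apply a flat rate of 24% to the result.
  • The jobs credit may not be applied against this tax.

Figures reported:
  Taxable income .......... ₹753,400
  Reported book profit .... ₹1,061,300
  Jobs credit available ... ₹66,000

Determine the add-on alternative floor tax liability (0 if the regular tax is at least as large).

Alternative floor tax:
  Base (reported book profit): ₹1,061,300
  Exemption: ₹48,000 − 25% × (₹1,061,300 − ₹1,021,000) = ₹48,000 − ₹10,075 = ₹37,925
  Base: ₹1,061,300 − ₹37,925 = ₹1,023,375
  ₹1,023,375 × 24% = ₹245,610

Regular tax:
  ₹744,000 × 15% = ₹111,600
  ₹9,400 × 29% = ₹2,726
  → ₹114,326
  Less jobs credit ₹66,000 → ₹48,326

Excess of alternative floor tax over regular tax: ₹245,610 − ₹48,326 = ₹197,284.

₹197,284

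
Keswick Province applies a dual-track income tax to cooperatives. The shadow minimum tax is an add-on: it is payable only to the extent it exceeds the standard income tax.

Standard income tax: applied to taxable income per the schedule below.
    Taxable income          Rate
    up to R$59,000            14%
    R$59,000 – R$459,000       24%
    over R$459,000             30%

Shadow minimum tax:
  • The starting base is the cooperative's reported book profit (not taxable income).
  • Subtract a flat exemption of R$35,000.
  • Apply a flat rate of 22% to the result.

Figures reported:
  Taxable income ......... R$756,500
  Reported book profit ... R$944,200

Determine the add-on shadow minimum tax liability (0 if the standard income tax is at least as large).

Standard income tax:
  R$59,000 × 14% = R$8,260
  R$400,000 × 24% = R$96,000
  R$297,500 × 30% = R$89,250
  → R$193,510

Shadow minimum tax:
  Base (reported book profit): R$944,200
  Less exemption R$35,000 → base R$909,200
  R$909,200 × 22% = R$200,024

Excess of shadow minimum tax over standard income tax: R$200,024 − R$193,510 = R$6,514.

R$6,514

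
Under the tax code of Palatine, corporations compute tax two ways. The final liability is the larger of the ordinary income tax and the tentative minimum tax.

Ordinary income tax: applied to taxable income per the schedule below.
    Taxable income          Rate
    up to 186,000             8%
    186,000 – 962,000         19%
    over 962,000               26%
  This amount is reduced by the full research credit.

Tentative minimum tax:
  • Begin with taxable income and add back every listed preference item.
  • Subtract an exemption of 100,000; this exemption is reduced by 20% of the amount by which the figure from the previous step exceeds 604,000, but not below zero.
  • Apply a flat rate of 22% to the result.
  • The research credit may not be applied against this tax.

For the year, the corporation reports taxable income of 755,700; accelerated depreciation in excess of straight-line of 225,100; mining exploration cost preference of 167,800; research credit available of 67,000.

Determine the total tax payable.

252,692

Ordinary income tax:
  186,000 × 8% = 14,880
  569,700 × 19% = 108,243
  → 123,123
  Less research credit 67,000 → 56,123

Tentative minimum tax:
  Adjusted income: 755,700 + 225,100 + 167,800 = 1,148,600
  Exemption: 20% × (1,148,600 − 604,000) = 108,920 ≥ 100,000, so the exemption is fully phased out
  Base: 1,148,600 − 0 = 1,148,600
  1,148,600 × 22% = 252,692

252,692 > 56,123, so the tentative minimum tax is the binding amount.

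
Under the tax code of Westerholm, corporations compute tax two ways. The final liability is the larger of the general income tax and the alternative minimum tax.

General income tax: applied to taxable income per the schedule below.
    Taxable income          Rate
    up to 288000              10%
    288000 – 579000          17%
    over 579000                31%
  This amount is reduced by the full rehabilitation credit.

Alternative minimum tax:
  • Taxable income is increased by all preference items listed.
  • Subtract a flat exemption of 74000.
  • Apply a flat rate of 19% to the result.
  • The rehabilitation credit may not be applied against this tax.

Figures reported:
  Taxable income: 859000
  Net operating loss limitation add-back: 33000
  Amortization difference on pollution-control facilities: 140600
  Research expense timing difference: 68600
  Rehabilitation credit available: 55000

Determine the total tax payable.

195168

Alternative minimum tax:
  Adjusted income: 859000 + 33000 + 140600 + 68600 = 1101200
  Less exemption 74000 → base 1027200
  1027200 × 19% = 195168

General income tax:
  288000 × 10% = 28800
  291000 × 17% = 49470
  280000 × 31% = 86800
  → 165070
  Less rehabilitation credit 55000 → 110070

195168 > 110070, so the alternative minimum tax is the binding amount.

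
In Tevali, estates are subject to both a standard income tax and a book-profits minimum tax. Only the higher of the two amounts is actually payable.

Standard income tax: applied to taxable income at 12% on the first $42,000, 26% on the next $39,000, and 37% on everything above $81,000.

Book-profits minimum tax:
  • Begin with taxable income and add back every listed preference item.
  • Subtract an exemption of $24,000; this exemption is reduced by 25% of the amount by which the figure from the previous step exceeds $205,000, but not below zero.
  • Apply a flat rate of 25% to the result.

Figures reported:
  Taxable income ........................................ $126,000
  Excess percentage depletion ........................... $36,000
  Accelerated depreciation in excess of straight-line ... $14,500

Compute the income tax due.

$38,125

Book-profits minimum tax:
  Adjusted income: $126,000 + $36,000 + $14,500 = $176,500
  Exemption: $176,500 ≤ $205,000, so full $24,000 applies
  Base: $176,500 − $24,000 = $152,500
  $152,500 × 25% = $38,125

Standard income tax:
  $42,000 × 12% = $5,040
  $39,000 × 26% = $10,140
  $45,000 × 37% = $16,650
  → $31,830

$38,125 > $31,830, so the book-profits minimum tax is the binding amount.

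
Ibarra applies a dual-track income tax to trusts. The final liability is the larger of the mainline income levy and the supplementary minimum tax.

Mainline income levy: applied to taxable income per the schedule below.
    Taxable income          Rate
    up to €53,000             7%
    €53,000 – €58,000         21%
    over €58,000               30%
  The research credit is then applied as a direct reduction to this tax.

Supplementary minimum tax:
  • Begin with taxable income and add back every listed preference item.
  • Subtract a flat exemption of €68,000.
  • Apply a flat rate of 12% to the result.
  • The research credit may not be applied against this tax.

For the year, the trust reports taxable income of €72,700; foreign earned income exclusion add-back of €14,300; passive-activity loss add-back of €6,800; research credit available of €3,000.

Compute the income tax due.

Supplementary minimum tax:
  Adjusted income: €72,700 + €14,300 + €6,800 = €93,800
  Less exemption €68,000 → base €25,800
  €25,800 × 12% = €3,096

Mainline income levy:
  €53,000 × 7% = €3,710
  €5,000 × 21% = €1,050
  €14,700 × 30% = €4,410
  → €9,170
  Less research credit €3,000 → €6,170

€6,170 > €3,096, so the mainline income levy governs.

€6,170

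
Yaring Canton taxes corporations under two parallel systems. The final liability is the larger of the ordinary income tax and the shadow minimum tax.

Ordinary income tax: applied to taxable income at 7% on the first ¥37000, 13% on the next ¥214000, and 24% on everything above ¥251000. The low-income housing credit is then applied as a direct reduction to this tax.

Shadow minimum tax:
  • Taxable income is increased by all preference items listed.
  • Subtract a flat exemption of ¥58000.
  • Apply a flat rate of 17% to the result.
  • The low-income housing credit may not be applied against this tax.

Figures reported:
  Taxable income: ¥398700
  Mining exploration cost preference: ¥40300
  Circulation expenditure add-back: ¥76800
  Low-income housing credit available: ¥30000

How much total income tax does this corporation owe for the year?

Ordinary income tax:
  ¥37000 × 7% = ¥2590
  ¥214000 × 13% = ¥27820
  ¥147700 × 24% = ¥35448
  → ¥65858
  Less low-income housing credit ¥30000 → ¥35858

Shadow minimum tax:
  Adjusted income: ¥398700 + ¥40300 + ¥76800 = ¥515800
  Less exemption ¥58000 → base ¥457800
  ¥457800 × 17% = ¥77826

¥77826 > ¥35858, so the shadow minimum tax is the binding amount.

¥77826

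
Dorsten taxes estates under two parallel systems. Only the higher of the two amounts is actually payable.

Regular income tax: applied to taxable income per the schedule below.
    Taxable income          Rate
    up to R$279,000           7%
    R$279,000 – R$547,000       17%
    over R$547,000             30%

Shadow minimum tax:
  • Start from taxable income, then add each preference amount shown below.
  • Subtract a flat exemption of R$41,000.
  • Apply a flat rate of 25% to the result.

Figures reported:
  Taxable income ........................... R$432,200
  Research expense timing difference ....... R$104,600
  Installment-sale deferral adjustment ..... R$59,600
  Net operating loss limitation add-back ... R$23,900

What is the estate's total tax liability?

R$144,825

Shadow minimum tax:
  Adjusted income: R$432,200 + R$104,600 + R$59,600 + R$23,900 = R$620,300
  Less exemption R$41,000 → base R$579,300
  R$579,300 × 25% = R$144,825

Regular income tax:
  R$279,000 × 7% = R$19,530
  R$153,200 × 17% = R$26,044
  → R$45,574

R$144,825 > R$45,574, so the shadow minimum tax is the binding amount.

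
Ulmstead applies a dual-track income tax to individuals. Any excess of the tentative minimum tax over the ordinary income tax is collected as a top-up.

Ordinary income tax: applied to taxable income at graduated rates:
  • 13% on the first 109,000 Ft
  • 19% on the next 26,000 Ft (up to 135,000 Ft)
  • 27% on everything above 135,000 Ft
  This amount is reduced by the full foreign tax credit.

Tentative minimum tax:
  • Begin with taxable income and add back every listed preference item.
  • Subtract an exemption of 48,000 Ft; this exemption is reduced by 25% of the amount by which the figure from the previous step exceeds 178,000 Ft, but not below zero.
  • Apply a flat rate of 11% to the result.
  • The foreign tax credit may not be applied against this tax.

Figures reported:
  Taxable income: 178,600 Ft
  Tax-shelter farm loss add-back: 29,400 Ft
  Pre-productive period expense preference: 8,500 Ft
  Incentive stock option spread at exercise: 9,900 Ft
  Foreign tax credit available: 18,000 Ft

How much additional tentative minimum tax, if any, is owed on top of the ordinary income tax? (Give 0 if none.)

Tentative minimum tax:
  Adjusted income: 178,600 Ft + 29,400 Ft + 8,500 Ft + 9,900 Ft = 226,400 Ft
  Exemption: 48,000 Ft − 25% × (226,400 Ft − 178,000 Ft) = 48,000 Ft − 12,100 Ft = 35,900 Ft
  Base: 226,400 Ft − 35,900 Ft = 190,500 Ft
  190,500 Ft × 11% = 20,955 Ft

Ordinary income tax:
  109,000 Ft × 13% = 14,170 Ft
  26,000 Ft × 19% = 4,940 Ft
  43,600 Ft × 27% = 11,772 Ft
  → 30,882 Ft
  Less foreign tax credit 18,000 Ft → 12,882 Ft

Excess of tentative minimum tax over ordinary income tax: 20,955 Ft − 12,882 Ft = 8,073 Ft.

8,073 Ft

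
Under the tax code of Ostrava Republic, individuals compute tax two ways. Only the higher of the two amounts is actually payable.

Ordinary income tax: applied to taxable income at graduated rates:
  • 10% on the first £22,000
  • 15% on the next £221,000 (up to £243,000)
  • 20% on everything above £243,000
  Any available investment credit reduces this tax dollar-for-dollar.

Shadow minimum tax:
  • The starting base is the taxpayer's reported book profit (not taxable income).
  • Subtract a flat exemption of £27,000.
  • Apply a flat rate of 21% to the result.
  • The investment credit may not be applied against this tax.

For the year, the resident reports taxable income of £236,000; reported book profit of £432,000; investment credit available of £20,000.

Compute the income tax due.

Ordinary income tax:
  £22,000 × 10% = £2,200
  £214,000 × 15% = £32,100
  → £34,300
  Less investment credit £20,000 → £14,300

Shadow minimum tax:
  Base (reported book profit): £432,000
  Less exemption £27,000 → base £405,000
  £405,000 × 21% = £85,050

£85,050 > £14,300, so the shadow minimum tax is the binding amount.

£85,050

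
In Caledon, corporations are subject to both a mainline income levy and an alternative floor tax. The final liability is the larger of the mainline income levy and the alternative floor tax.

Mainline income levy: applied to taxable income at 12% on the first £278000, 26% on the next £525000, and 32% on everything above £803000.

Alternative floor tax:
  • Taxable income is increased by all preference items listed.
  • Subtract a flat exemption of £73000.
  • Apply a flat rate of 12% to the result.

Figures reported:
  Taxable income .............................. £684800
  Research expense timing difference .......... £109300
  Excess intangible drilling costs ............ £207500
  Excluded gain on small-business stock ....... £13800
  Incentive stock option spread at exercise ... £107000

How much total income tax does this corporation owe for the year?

Alternative floor tax:
  Adjusted income: £684800 + £109300 + £207500 + £13800 + £107000 = £1122400
  Less exemption £73000 → base £1049400
  £1049400 × 12% = £125928

Mainline income levy:
  £278000 × 12% = £33360
  £406800 × 26% = £105768
  → £139128

£139128 > £125928, so the mainline income levy governs.

£139128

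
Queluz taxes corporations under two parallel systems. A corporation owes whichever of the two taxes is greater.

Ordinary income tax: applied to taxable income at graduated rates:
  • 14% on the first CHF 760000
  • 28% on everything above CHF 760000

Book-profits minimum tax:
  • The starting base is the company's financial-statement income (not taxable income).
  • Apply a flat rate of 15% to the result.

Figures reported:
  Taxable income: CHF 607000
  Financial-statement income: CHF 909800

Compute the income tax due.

CHF 136470

Book-profits minimum tax:
  Base (financial-statement income): CHF 909800
  CHF 909800 × 15% = CHF 136470

Ordinary income tax:
  CHF 607000 × 14% = CHF 84980

CHF 136470 > CHF 84980, so the book-profits minimum tax is the binding amount.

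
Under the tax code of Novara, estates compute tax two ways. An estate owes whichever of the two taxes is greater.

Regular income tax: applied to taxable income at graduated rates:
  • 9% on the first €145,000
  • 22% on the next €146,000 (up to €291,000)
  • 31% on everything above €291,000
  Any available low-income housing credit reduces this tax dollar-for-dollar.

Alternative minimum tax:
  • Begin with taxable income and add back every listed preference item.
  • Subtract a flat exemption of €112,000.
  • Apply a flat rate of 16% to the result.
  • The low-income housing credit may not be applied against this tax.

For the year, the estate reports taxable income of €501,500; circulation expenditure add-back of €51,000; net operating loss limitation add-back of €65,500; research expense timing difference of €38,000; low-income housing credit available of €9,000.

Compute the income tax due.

Regular income tax:
  €145,000 × 9% = €13,050
  €146,000 × 22% = €32,120
  €210,500 × 31% = €65,255
  → €110,425
  Less low-income housing credit €9,000 → €101,425

Alternative minimum tax:
  Adjusted income: €501,500 + €51,000 + €65,500 + €38,000 = €656,000
  Less exemption €112,000 → base €544,000
  €544,000 × 16% = €87,040

€101,425 > €87,040, so the regular income tax governs.

€101,425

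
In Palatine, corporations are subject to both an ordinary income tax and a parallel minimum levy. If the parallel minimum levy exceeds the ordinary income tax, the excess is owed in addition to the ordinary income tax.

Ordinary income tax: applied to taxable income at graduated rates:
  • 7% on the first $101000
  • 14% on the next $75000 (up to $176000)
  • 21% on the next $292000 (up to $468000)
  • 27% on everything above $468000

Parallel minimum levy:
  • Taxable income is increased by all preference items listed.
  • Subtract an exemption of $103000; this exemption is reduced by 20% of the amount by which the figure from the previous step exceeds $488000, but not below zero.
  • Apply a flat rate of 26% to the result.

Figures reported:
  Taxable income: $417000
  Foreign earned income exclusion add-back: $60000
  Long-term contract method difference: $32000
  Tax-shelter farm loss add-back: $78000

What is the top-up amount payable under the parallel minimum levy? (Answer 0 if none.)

Ordinary income tax:
  $101000 × 7% = $7070
  $75000 × 14% = $10500
  $241000 × 21% = $50610
  → $68180

Parallel minimum levy:
  Adjusted income: $417000 + $60000 + $32000 + $78000 = $587000
  Exemption: $103000 − 20% × ($587000 − $488000) = $103000 − $19800 = $83200
  Base: $587000 − $83200 = $503800
  $503800 × 26% = $130988

Excess of parallel minimum levy over ordinary income tax: $130988 − $68180 = $62808.

$62808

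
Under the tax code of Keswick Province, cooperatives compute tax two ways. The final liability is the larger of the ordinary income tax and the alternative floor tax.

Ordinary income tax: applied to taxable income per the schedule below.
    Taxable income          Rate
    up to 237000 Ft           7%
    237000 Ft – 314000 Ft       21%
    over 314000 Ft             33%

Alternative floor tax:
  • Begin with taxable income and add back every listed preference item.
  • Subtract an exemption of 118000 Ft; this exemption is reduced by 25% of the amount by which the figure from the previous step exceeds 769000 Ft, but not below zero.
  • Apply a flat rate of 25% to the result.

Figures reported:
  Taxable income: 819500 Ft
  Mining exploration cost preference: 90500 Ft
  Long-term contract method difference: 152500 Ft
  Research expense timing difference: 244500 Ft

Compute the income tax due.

326750 Ft

Alternative floor tax:
  Adjusted income: 819500 Ft + 90500 Ft + 152500 Ft + 244500 Ft = 1307000 Ft
  Exemption: 25% × (1307000 Ft − 769000 Ft) = 134500 Ft ≥ 118000 Ft, so the exemption is fully phased out
  Base: 1307000 Ft − 0 Ft = 1307000 Ft
  1307000 Ft × 25% = 326750 Ft

Ordinary income tax:
  237000 Ft × 7% = 16590 Ft
  77000 Ft × 21% = 16170 Ft
  505500 Ft × 33% = 166815 Ft
  → 199575 Ft

326750 Ft > 199575 Ft, so the alternative floor tax is the binding amount.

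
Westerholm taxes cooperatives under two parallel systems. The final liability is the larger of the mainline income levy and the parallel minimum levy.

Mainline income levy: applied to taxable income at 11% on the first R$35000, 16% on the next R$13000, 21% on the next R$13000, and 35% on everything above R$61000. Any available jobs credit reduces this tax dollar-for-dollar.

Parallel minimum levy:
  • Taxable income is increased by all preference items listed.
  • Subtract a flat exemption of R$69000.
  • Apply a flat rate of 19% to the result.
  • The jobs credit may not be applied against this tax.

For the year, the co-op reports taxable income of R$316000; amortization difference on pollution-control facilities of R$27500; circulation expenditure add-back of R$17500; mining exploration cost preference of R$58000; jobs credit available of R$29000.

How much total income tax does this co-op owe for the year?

R$68910

Mainline income levy:
  R$35000 × 11% = R$3850
  R$13000 × 16% = R$2080
  R$13000 × 21% = R$2730
  R$255000 × 35% = R$89250
  → R$97910
  Less jobs credit R$29000 → R$68910

Parallel minimum levy:
  Adjusted income: R$316000 + R$27500 + R$17500 + R$58000 = R$419000
  Less exemption R$69000 → base R$350000
  R$350000 × 19% = R$66500

R$68910 > R$66500, so the mainline income levy governs.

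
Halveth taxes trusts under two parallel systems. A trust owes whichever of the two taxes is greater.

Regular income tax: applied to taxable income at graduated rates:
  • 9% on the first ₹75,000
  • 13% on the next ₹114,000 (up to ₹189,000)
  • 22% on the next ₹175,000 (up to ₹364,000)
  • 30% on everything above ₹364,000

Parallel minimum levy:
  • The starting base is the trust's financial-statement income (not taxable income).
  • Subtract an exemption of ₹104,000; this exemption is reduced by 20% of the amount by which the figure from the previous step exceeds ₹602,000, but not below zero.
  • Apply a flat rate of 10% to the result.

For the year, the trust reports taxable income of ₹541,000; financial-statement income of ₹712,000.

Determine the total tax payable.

Regular income tax:
  ₹75,000 × 9% = ₹6,750
  ₹114,000 × 13% = ₹14,820
  ₹175,000 × 22% = ₹38,500
  ₹177,000 × 30% = ₹53,100
  → ₹113,170

Parallel minimum levy:
  Base (financial-statement income): ₹712,000
  Exemption: ₹104,000 − 20% × (₹712,000 − ₹602,000) = ₹104,000 − ₹22,000 = ₹82,000
  Base: ₹712,000 − ₹82,000 = ₹630,000
  ₹630,000 × 10% = ₹63,000

₹113,170 > ₹63,000, so the regular income tax governs.

₹113,170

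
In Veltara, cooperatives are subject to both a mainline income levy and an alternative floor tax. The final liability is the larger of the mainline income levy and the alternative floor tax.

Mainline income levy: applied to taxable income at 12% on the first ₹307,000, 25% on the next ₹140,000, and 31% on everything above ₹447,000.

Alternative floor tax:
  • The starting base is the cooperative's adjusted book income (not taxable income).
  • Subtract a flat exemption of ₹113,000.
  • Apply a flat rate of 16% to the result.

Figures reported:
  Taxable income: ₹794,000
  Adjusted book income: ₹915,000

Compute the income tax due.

₹179,410

Alternative floor tax:
  Base (adjusted book income): ₹915,000
  Less exemption ₹113,000 → base ₹802,000
  ₹802,000 × 16% = ₹128,320

Mainline income levy:
  ₹307,000 × 12% = ₹36,840
  ₹140,000 × 25% = ₹35,000
  ₹347,000 × 31% = ₹107,570
  → ₹179,410

₹179,410 > ₹128,320, so the mainline income levy governs.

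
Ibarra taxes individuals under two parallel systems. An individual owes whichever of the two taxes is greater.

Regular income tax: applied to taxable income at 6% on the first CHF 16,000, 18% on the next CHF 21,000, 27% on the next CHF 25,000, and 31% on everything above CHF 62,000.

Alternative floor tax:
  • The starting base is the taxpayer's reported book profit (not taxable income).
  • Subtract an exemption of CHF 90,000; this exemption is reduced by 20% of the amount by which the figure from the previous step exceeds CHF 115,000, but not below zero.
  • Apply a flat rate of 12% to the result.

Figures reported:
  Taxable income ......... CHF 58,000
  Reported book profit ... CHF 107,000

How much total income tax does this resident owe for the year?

CHF 10,410

Alternative floor tax:
  Base (reported book profit): CHF 107,000
  Exemption: CHF 107,000 ≤ CHF 115,000, so full CHF 90,000 applies
  Base: CHF 107,000 − CHF 90,000 = CHF 17,000
  CHF 17,000 × 12% = CHF 2,040

Regular income tax:
  CHF 16,000 × 6% = CHF 960
  CHF 21,000 × 18% = CHF 3,780
  CHF 21,000 × 27% = CHF 5,670
  → CHF 10,410

CHF 10,410 > CHF 2,040, so the regular income tax governs.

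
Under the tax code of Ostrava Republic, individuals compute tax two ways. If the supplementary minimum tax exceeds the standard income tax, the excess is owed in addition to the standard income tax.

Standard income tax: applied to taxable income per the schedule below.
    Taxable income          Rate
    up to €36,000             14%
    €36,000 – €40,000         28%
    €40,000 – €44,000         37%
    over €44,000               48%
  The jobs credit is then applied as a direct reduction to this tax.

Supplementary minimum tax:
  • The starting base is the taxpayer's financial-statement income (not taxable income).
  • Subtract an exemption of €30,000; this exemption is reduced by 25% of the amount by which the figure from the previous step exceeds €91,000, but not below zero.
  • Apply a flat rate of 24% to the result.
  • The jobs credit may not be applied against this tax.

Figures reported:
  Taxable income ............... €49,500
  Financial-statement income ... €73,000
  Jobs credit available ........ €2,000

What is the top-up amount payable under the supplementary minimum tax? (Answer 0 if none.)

Standard income tax:
  €36,000 × 14% = €5,040
  €4,000 × 28% = €1,120
  €4,000 × 37% = €1,480
  €5,500 × 48% = €2,640
  → €10,280
  Less jobs credit €2,000 → €8,280

Supplementary minimum tax:
  Base (financial-statement income): €73,000
  Exemption: €73,000 ≤ €91,000, so full €30,000 applies
  Base: €73,000 − €30,000 = €43,000
  €43,000 × 24% = €10,320

Excess of supplementary minimum tax over standard income tax: €10,320 − €8,280 = €2,040.

€2,040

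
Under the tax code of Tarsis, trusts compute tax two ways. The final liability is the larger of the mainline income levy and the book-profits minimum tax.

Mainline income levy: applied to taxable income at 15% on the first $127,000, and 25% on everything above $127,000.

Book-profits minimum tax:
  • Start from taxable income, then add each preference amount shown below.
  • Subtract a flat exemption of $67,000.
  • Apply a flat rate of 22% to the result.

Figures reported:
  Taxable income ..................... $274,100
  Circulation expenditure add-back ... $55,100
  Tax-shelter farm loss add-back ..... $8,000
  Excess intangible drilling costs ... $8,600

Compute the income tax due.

$61,336

Mainline income levy:
  $127,000 × 15% = $19,050
  $147,100 × 25% = $36,775
  → $55,825

Book-profits minimum tax:
  Adjusted income: $274,100 + $55,100 + $8,000 + $8,600 = $345,800
  Less exemption $67,000 → base $278,800
  $278,800 × 22% = $61,336

$61,336 > $55,825, so the book-profits minimum tax is the binding amount.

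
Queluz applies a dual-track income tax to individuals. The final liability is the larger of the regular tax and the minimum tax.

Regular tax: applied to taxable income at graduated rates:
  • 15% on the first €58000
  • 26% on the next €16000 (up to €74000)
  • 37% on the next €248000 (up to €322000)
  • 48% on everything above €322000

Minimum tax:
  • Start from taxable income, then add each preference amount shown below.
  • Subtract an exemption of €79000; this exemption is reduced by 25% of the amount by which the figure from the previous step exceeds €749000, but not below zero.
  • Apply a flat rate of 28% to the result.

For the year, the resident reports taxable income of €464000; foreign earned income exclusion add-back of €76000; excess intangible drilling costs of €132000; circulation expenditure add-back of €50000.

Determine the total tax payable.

€180040

Minimum tax:
  Adjusted income: €464000 + €76000 + €132000 + €50000 = €722000
  Exemption: €722000 ≤ €749000, so full €79000 applies
  Base: €722000 − €79000 = €643000
  €643000 × 28% = €180040

Regular tax:
  €58000 × 15% = €8700
  €16000 × 26% = €4160
  €248000 × 37% = €91760
  €142000 × 48% = €68160
  → €172780

€180040 > €172780, so the minimum tax is the binding amount.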